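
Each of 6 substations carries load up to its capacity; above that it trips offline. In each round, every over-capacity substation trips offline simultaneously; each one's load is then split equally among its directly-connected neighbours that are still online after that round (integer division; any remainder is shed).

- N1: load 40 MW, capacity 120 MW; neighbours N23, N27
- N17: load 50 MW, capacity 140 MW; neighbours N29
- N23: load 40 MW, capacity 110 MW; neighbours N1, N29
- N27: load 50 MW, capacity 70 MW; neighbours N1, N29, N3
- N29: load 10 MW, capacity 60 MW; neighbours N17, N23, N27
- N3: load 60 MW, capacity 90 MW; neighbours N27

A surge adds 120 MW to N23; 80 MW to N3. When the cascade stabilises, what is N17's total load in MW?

140

Round 1 — N23 at 160 > 110; N3 at 140 > 90. N23, N3 trip offline.
  N23 sheds 160 MW to N1, N29: 80 each.
    N1: 40+80 = 120 ≤ 120
    N29: 10+80 = 90 > 60
  N3 sheds 140 MW to N27: 140 each.
    N27: 50+140 = 190 > 70
Round 2 — N27, N29 trip offline.
  N27 sheds 190 MW to N1: 190 each.
    N1: 120+190 = 310 > 120
  N29 sheds 90 MW to N17: 90 each.
    N17: 50+90 = 140 ≤ 140
Round 3 — N1 trips offline.
  N1 sheds 310 MW: no online neighbours, lost.
No further trips.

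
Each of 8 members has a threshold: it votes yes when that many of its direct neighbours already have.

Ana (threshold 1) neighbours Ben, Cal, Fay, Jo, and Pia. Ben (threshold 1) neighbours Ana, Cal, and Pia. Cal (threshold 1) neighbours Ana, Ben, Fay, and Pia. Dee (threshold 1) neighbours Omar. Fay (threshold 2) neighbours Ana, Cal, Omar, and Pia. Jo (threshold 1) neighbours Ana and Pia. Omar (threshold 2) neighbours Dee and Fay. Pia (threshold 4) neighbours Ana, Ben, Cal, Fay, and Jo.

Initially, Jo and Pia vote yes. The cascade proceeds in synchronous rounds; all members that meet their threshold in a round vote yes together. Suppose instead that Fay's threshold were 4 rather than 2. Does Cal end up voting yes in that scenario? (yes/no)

With Fay's threshold at 4:
Round 1 — Jo, Pia vote yes (initial).
Round 2 — checking thresholds:
  Ana: 2 of 5 neighbours ≥ 1, votes yes.
  Ben: 1 of 3 neighbours ≥ 1, votes yes.
  Cal: 1 of 4 neighbours ≥ 1, votes yes.
  Fay: 1 of 4 neighbours < 4, holds.
Round 3 — no new yes votes; cascade stops.

yes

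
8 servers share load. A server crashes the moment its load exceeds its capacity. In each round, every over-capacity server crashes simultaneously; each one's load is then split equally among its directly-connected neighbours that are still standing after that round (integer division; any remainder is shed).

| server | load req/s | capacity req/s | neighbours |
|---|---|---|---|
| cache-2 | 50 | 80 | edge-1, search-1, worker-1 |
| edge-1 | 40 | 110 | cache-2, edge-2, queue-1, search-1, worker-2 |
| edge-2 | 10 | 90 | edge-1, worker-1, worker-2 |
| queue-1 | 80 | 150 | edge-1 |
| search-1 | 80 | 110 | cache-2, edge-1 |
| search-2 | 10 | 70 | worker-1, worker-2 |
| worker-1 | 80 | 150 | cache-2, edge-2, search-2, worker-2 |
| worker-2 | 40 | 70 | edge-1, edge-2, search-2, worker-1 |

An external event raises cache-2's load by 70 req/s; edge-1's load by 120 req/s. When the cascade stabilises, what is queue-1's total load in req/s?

120

Round 1 — cache-2 at 120 > 80; edge-1 at 160 > 110. cache-2, edge-1 crash.
  cache-2 sheds 120 req/s to search-1, worker-1: 60 each.
    search-1: 80+60 = 140 > 110
    worker-1: 80+60 = 140 ≤ 150
  edge-1 sheds 160 req/s to edge-2, queue-1, search-1, worker-2: 40 each.
    edge-2: 10+40 = 50 ≤ 90
    queue-1: 80+40 = 120 ≤ 150
    search-1: 140+40 = 180 > 110
    worker-2: 40+40 = 80 > 70
Round 2 — search-1, worker-2 crash.
  search-1 sheds 180 req/s: no online neighbours, lost.
  worker-2 sheds 80 req/s to edge-2, search-2, worker-1: 26 each (2 lost).
    edge-2: 50+26 = 76 ≤ 90
    search-2: 10+26 = 36 ≤ 70
    worker-1: 140+26 = 166 > 150
Round 3 — worker-1 crashes.
  worker-1 sheds 166 req/s to edge-2, search-2: 83 each.
    edge-2: 76+83 = 159 > 90
    search-2: 36+83 = 119 > 70
Round 4 — edge-2, search-2 crash.
  edge-2 sheds 159 req/s: no online neighbours, lost.
  search-2 sheds 119 req/s: no online neighbours, lost.
No further crashes.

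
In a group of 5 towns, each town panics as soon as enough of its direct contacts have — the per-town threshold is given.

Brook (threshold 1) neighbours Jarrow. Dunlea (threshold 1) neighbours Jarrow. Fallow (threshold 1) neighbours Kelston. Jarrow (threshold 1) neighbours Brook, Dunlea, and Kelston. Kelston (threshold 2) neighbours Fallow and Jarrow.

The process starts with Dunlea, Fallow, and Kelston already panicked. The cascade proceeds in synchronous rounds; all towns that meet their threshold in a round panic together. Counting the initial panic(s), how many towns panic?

5

Round 1 — Dunlea, Fallow, Kelston panic (initial).
Round 2 — checking thresholds:
  Jarrow: 2 of 3 neighbours ≥ 1, panics.
Round 3 — checking thresholds:
  Brook: 1 of 1 neighbours ≥ 1, panics.
Round 4 — no new panics; cascade stops.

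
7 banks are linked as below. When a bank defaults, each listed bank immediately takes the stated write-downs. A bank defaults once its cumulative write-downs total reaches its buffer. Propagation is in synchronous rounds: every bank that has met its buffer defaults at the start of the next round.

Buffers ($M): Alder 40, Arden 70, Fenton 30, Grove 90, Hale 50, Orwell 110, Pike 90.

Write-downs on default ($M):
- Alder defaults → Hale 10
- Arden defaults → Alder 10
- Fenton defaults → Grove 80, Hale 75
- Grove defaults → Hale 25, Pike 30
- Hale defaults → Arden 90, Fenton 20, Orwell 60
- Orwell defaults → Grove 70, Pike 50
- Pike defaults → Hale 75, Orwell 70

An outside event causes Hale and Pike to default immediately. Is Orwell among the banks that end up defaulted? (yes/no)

yes

Round 1 — Hale, Pike default (initial).
  Arden: +90 → 90 ≥ 70
  Fenton: +20 → 20 < 30
  Orwell: +60+70 → 130 ≥ 110
Round 2 — Arden, Orwell default.
  Alder: +10 → 10 < 40
  Grove: +70 → 70 < 90
No further defaults.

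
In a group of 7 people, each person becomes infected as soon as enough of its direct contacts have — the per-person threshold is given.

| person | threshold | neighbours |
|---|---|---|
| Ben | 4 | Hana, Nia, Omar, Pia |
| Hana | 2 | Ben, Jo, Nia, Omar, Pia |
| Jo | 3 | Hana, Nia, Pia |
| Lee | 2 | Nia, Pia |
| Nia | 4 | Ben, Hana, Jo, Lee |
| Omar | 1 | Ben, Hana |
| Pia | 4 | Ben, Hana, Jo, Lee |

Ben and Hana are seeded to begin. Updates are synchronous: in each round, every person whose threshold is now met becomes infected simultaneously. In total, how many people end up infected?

3

Round 1 — Ben, Hana become infected (initial).
Round 2 — checking thresholds:
  Jo: 1 of 3 neighbours < 3, holds.
  Nia: 2 of 4 neighbours < 4, holds.
  Omar: 2 of 2 neighbours ≥ 1, becomes infected.
  Pia: 2 of 4 neighbours < 4, holds.
Round 3 — no new infections; cascade stops.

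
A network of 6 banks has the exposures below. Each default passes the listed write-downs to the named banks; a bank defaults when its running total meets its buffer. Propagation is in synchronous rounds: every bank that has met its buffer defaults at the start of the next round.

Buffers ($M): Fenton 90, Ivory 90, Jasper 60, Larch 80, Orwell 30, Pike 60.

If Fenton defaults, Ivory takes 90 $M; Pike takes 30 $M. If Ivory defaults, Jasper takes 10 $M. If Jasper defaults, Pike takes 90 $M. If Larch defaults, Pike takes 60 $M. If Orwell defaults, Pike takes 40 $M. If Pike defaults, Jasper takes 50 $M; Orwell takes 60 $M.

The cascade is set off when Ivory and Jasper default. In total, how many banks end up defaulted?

4

Round 1 — Ivory, Jasper default (initial).
  Pike: +90 → 90 ≥ 60
Round 2 — Pike defaults.
  Orwell: +60 → 60 ≥ 30
Round 3 — Orwell defaults.
No further defaults.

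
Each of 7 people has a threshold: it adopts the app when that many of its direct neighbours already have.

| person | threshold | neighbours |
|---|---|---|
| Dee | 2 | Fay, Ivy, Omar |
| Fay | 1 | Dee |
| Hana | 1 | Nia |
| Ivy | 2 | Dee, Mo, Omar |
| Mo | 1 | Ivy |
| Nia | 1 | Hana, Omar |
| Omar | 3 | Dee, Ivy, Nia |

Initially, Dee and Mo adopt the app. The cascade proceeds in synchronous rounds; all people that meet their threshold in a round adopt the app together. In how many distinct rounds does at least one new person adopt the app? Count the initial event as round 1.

2

Round 1 — Dee, Mo adopt the app (initial).
Round 2 — checking thresholds:
  Fay: 1 of 1 neighbours ≥ 1, adopts the app.
  Ivy: 2 of 3 neighbours ≥ 2, adopts the app.
  Omar: 1 of 3 neighbours < 3, not yet.
Round 3 — no new adoptions; cascade stops.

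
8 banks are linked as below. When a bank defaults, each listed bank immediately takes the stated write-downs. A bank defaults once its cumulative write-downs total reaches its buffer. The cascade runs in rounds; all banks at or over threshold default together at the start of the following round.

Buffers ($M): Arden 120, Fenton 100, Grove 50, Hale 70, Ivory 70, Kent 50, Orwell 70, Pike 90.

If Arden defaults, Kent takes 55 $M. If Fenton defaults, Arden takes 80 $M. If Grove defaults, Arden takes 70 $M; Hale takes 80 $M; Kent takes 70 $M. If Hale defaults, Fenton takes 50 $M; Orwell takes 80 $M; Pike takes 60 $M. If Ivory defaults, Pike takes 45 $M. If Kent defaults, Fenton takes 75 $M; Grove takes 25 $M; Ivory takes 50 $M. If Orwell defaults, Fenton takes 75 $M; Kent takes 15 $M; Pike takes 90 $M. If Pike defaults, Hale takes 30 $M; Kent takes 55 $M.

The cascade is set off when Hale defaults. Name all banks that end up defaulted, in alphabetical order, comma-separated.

Fenton, Hale, Kent, Orwell, Pike

Round 1 — Hale defaults (initial).
  Fenton: +50 → 50 < 100
  Orwell: +80 → 80 ≥ 70
  Pike: +60 → 60 < 90
Round 2 — Orwell defaults.
  Fenton: +75 → 125 ≥ 100
  Kent: +15 → 15 < 50
  Pike: +90 → 150 ≥ 90
Round 3 — Fenton, Pike default.
  Arden: +80 → 80 < 120
  Kent: +55 → 70 ≥ 50
Round 4 — Kent defaults.
  Grove: +25 → 25 < 50
  Ivory: +50 → 50 < 70
No further defaults.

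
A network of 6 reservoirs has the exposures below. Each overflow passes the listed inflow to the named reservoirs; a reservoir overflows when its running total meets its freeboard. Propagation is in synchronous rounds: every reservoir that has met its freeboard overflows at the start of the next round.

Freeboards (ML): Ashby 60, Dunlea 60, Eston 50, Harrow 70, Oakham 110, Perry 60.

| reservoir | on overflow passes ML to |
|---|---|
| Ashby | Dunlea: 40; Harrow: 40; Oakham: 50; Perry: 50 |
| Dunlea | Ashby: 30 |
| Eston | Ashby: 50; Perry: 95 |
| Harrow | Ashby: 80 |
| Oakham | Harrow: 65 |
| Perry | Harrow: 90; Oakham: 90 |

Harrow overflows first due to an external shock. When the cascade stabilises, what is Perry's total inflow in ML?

50

Round 1 — Harrow overflows (initial).
  Ashby: +80 → 80 ≥ 60
Round 2 — Ashby overflows.
  Dunlea: +40 → 40 < 60
  Oakham: +50 → 50 < 110
  Perry: +50 → 50 < 60
No further overflows.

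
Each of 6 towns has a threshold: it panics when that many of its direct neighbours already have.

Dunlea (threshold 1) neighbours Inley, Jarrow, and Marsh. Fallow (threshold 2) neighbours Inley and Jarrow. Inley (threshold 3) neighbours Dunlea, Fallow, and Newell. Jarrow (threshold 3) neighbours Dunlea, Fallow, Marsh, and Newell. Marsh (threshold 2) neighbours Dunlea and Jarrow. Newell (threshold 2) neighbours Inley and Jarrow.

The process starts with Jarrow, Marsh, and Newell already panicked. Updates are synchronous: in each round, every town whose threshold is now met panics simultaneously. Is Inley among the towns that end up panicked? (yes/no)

Round 1 — Jarrow, Marsh, Newell panic (initial).
Round 2 — checking thresholds:
  Dunlea: 2 of 3 neighbours ≥ 1, panics.
  Fallow: 1 of 2 neighbours < 2, holds.
  Inley: 1 of 3 neighbours < 3, holds.
Round 3 — no new panics; cascade stops.

no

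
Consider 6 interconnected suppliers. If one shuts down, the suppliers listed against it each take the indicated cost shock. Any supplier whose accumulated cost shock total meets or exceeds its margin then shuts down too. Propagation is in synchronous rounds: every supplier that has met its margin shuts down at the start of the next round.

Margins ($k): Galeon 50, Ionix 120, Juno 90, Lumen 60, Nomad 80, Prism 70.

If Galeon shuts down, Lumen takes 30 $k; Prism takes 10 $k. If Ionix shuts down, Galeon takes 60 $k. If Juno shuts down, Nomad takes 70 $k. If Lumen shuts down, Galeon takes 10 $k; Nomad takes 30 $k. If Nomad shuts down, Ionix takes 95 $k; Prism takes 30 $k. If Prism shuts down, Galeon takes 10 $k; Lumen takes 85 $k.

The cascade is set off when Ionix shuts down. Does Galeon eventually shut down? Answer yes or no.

yes

Round 1 — Ionix shuts down (initial).
  Galeon: +60 → 60 ≥ 50
Round 2 — Galeon shuts down.
  Lumen: +30 → 30 < 60
  Prism: +10 → 10 < 70
No further shutdowns.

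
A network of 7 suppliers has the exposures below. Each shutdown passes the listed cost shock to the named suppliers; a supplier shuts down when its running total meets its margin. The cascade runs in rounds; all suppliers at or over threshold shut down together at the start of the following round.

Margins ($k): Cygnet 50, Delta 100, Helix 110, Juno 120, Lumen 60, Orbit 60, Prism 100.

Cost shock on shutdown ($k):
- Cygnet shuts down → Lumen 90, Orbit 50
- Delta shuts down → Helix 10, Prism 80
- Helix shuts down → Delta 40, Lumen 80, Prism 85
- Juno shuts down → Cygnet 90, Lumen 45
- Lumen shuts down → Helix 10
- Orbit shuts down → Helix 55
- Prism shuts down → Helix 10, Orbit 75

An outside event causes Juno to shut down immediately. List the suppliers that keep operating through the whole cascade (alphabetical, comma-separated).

Round 1 — Juno shuts down (initial).
  Cygnet: +90 → 90 ≥ 50
  Lumen: +45 → 45 < 60
Round 2 — Cygnet shuts down.
  Lumen: +90 → 135 ≥ 60
  Orbit: +50 → 50 < 60
Round 3 — Lumen shuts down.
  Helix: +10 → 10 < 110
No further shutdowns.

Delta, Helix, Orbit, Prism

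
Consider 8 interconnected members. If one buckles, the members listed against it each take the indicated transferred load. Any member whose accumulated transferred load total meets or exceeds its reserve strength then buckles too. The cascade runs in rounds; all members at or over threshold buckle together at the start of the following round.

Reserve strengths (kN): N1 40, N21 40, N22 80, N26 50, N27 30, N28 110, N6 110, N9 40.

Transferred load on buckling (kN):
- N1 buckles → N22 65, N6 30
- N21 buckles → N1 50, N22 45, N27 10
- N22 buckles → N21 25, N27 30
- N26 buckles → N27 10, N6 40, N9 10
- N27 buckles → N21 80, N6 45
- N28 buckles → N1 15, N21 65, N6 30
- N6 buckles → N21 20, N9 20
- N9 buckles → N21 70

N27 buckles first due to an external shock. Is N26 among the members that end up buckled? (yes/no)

Round 1 — N27 buckles (initial).
  N21: +80 → 80 ≥ 40
  N6: +45 → 45 < 110
Round 2 — N21 buckles.
  N1: +50 → 50 ≥ 40
  N22: +45 → 45 < 80
Round 3 — N1 buckles.
  N22: +65 → 110 ≥ 80
  N6: +30 → 75 < 110
Round 4 — N22 buckles.
No further bucklings.

no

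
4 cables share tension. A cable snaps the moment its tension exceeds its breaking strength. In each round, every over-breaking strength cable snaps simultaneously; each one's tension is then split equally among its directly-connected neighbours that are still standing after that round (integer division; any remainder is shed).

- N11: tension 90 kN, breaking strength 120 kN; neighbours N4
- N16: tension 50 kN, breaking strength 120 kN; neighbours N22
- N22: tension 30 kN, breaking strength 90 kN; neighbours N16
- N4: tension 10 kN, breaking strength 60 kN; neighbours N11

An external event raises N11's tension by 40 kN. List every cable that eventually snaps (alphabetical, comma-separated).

N11, N4

Round 1 — N11 at 130 > 120. N11 snaps.
  N11 sheds 130 kN to N4: 130 each.
    N4: 10+130 = 140 > 60
Round 2 — N4 snaps.
  N4 sheds 140 kN: no online neighbours, lost.
No further breaks.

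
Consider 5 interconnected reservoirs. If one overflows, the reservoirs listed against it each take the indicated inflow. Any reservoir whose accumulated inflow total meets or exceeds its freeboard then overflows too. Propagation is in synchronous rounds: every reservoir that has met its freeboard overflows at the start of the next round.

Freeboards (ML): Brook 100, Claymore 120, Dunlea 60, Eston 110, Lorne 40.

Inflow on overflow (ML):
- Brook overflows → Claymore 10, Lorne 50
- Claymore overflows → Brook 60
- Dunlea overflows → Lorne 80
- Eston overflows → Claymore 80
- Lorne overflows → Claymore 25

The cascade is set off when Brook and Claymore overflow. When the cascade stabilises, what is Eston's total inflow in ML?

Round 1 — Brook, Claymore overflow (initial).
  Lorne: +50 → 50 ≥ 40
Round 2 — Lorne overflows.
No further overflows.

0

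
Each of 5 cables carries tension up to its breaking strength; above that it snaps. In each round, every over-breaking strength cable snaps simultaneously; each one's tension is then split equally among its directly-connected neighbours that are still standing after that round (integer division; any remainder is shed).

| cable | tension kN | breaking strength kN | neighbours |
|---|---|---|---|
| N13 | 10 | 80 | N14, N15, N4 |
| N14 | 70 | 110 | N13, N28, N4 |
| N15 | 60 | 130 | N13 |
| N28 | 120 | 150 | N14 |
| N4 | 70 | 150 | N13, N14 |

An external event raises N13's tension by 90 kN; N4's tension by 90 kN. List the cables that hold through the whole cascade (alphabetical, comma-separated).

N15

Round 1 — N13 at 100 > 80; N4 at 160 > 150. N13, N4 snap.
  N13 sheds 100 kN to N14, N15: 50 each.
    N14: 70+50 = 120 > 110
    N15: 60+50 = 110 ≤ 130
  N4 sheds 160 kN to N14: 160 each.
    N14: 120+160 = 280 > 110
Round 2 — N14 snaps.
  N14 sheds 280 kN to N28: 280 each.
    N28: 120+280 = 400 > 150
Round 3 — N28 snaps.
  N28 sheds 400 kN: no online neighbours, lost.
No further breaks.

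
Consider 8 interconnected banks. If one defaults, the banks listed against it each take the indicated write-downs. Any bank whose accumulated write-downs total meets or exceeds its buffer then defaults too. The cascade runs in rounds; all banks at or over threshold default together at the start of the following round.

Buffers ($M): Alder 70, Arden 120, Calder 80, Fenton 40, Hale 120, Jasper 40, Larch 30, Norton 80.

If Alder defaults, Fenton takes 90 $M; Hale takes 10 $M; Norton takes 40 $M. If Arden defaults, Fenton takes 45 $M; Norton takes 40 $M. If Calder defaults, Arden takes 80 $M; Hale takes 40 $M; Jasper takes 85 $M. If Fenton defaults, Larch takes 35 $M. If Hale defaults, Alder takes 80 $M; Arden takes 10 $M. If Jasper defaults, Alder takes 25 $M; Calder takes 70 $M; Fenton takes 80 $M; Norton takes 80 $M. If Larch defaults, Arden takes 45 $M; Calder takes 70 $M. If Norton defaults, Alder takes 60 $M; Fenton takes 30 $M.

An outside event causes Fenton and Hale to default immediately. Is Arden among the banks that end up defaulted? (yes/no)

no

Round 1 — Fenton, Hale default (initial).
  Alder: +80 → 80 ≥ 70
  Arden: +10 → 10 < 120
  Larch: +35 → 35 ≥ 30
Round 2 — Alder, Larch default.
  Arden: +45 → 55 < 120
  Calder: +70 → 70 < 80
  Norton: +40 → 40 < 80
No further defaults.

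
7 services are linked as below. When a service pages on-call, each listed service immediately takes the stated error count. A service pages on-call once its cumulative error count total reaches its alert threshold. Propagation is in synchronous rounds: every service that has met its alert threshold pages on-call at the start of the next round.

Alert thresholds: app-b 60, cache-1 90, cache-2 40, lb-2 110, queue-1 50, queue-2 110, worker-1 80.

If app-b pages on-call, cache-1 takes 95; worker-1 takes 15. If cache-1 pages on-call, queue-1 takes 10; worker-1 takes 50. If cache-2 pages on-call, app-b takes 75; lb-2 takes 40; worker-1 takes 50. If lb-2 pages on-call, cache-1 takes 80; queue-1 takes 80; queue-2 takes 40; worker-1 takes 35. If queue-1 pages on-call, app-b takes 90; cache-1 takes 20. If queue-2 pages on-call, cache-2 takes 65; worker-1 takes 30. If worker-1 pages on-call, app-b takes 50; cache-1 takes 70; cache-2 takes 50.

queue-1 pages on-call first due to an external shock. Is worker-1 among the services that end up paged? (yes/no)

no

Round 1 — queue-1 pages on-call (initial).
  app-b: +90 → 90 ≥ 60
  cache-1: +20 → 20 < 90
Round 2 — app-b pages on-call.
  cache-1: +95 → 115 ≥ 90
  worker-1: +15 → 15 < 80
Round 3 — cache-1 pages on-call.
  worker-1: +50 → 65 < 80
No further pages.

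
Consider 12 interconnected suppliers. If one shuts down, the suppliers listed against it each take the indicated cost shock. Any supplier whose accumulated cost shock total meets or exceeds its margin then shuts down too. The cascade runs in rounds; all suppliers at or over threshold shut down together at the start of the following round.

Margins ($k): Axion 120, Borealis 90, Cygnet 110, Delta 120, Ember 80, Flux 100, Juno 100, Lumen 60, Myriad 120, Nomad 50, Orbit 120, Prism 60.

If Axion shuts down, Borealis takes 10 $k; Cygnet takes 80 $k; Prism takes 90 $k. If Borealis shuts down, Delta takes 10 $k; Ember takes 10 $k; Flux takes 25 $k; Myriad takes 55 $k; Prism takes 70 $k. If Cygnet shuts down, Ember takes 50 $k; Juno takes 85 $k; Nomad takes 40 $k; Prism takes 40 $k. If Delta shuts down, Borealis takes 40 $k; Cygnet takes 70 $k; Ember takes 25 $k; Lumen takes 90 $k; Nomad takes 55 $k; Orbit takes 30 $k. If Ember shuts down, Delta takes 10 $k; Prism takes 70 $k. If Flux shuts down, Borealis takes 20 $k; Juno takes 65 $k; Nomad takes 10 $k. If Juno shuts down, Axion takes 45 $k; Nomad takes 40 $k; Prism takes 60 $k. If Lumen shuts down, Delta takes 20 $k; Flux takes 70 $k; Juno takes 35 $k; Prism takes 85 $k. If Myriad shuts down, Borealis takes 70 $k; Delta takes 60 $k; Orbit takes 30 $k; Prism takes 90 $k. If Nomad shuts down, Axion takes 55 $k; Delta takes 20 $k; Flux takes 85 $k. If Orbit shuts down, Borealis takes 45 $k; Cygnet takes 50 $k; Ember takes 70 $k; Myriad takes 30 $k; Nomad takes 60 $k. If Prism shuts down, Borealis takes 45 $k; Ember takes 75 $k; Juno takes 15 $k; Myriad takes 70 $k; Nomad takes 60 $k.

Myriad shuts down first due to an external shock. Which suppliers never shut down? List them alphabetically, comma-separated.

Round 1 — Myriad shuts down (initial).
  Borealis: +70 → 70 < 90
  Delta: +60 → 60 < 120
  Orbit: +30 → 30 < 120
  Prism: +90 → 90 ≥ 60
Round 2 — Prism shuts down.
  Borealis: +45 → 115 ≥ 90
  Ember: +75 → 75 < 80
  Juno: +15 → 15 < 100
  Nomad: +60 → 60 ≥ 50
Round 3 — Borealis, Nomad shut down.
  Axion: +55 → 55 < 120
  Delta: +10+20 → 90 < 120
  Ember: +10 → 85 ≥ 80
  Flux: +25+85 → 110 ≥ 100
Round 4 — Ember, Flux shut down.
  Delta: +10 → 100 < 120
  Juno: +65 → 80 < 100
No further shutdowns.

Axion, Cygnet, Delta, Juno, Lumen, Orbit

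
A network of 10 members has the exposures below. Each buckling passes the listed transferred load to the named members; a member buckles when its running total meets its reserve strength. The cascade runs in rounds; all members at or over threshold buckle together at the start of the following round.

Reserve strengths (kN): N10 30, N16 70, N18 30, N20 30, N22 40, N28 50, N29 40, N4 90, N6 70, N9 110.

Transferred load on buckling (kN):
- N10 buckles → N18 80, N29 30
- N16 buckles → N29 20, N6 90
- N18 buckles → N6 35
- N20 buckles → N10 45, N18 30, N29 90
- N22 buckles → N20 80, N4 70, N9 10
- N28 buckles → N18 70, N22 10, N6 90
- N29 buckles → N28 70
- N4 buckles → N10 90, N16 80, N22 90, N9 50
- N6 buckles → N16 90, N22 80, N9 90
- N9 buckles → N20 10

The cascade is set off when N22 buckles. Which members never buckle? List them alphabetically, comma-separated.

Round 1 — N22 buckles (initial).
  N20: +80 → 80 ≥ 30
  N4: +70 → 70 < 90
  N9: +10 → 10 < 110
Round 2 — N20 buckles.
  N10: +45 → 45 ≥ 30
  N18: +30 → 30 ≥ 30
  N29: +90 → 90 ≥ 40
Round 3 — N10, N18, N29 buckle.
  N28: +70 → 70 ≥ 50
  N6: +35 → 35 < 70
Round 4 — N28 buckles.
  N6: +90 → 125 ≥ 70
Round 5 — N6 buckles.
  N16: +90 → 90 ≥ 70
  N9: +90 → 100 < 110
Round 6 — N16 buckles.
No further bucklings.

N4, N9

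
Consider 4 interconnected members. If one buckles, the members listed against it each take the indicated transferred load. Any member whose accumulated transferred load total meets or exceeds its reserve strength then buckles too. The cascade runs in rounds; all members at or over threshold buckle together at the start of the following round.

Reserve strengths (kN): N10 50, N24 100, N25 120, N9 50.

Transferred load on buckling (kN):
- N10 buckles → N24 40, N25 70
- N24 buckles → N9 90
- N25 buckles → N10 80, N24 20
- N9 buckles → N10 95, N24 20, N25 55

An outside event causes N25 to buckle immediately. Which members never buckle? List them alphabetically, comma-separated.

N24, N9

Round 1 — N25 buckles (initial).
  N10: +80 → 80 ≥ 50
  N24: +20 → 20 < 100
Round 2 — N10 buckles.
  N24: +40 → 60 < 100
No further bucklings.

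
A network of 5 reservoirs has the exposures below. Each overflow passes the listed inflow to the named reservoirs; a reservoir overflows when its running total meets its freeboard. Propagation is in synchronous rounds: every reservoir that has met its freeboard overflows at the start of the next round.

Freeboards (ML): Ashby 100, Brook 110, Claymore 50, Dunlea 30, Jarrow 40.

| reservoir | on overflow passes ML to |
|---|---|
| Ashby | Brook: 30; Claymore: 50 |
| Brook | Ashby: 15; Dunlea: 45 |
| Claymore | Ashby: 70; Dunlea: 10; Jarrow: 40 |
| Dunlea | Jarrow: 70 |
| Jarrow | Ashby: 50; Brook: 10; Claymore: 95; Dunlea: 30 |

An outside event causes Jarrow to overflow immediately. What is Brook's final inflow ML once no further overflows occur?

40

Round 1 — Jarrow overflows (initial).
  Ashby: +50 → 50 < 100
  Brook: +10 → 10 < 110
  Claymore: +95 → 95 ≥ 50
  Dunlea: +30 → 30 ≥ 30
Round 2 — Claymore, Dunlea overflow.
  Ashby: +70 → 120 ≥ 100
Round 3 — Ashby overflows.
  Brook: +30 → 40 < 110
No further overflows.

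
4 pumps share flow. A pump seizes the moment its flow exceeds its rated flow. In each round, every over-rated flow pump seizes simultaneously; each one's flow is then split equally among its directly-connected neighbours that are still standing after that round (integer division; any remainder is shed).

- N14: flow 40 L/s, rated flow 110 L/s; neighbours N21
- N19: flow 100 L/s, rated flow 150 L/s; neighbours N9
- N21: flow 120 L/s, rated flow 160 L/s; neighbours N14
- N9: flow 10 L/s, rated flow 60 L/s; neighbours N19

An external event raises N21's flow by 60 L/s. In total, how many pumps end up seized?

2

Round 1 — N21 at 180 > 160. N21 seizes.
  N21 sheds 180 L/s to N14: 180 each.
    N14: 40+180 = 220 > 110
Round 2 — N14 seizes.
  N14 sheds 220 L/s: no online neighbours, lost.
No further seizures.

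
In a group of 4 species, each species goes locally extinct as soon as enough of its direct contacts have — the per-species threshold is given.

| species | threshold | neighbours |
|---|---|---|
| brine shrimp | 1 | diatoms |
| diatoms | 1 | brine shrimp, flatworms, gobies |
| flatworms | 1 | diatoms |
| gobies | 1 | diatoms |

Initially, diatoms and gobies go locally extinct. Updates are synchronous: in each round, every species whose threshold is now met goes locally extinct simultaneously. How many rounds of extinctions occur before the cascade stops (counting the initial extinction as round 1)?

Round 1 — diatoms, gobies go locally extinct (initial).
Round 2 — checking thresholds:
  brine shrimp: 1 of 1 neighbours ≥ 1, goes locally extinct.
  flatworms: 1 of 1 neighbours ≥ 1, goes locally extinct.
Round 3 — no new extinctions; cascade stops.

2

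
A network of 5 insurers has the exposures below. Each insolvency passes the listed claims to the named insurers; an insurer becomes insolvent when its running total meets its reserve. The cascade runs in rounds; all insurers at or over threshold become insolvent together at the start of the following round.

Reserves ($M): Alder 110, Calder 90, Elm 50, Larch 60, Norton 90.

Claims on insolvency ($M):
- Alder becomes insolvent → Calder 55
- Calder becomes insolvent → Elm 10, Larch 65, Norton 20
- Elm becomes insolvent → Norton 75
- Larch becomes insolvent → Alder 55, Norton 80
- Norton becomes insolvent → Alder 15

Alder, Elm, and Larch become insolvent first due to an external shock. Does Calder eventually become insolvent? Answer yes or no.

no

Round 1 — Alder, Elm, Larch become insolvent (initial).
  Calder: +55 → 55 < 90
  Norton: +75+80 → 155 ≥ 90
Round 2 — Norton becomes insolvent.
No further insolvencies.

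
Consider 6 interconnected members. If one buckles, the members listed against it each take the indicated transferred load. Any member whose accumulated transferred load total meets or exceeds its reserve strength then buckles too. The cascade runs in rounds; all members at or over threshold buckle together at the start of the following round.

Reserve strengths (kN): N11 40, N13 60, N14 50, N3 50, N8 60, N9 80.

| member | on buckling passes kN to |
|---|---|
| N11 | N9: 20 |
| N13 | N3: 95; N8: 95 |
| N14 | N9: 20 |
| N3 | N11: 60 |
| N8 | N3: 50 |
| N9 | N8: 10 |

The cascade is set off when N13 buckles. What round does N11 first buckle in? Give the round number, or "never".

Round 1 — N13 buckles (initial).
  N3: +95 → 95 ≥ 50
  N8: +95 → 95 ≥ 60
Round 2 — N3, N8 buckle.
  N11: +60 → 60 ≥ 40
Round 3 — N11 buckles.
  N9: +20 → 20 < 80
No further bucklings.

3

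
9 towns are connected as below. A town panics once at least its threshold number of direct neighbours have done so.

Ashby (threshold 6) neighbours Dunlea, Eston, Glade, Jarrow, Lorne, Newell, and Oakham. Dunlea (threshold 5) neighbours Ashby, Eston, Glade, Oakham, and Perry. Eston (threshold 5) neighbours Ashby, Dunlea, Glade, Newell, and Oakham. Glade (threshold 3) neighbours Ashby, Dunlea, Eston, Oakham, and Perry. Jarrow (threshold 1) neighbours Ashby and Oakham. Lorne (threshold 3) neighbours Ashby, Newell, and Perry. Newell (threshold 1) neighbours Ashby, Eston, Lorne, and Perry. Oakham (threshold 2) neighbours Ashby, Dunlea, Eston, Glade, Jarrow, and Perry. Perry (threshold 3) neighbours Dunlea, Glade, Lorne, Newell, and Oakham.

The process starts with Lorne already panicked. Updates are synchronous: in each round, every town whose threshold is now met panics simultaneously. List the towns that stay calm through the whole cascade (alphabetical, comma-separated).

Round 1 — Lorne panics (initial).
Round 2 — checking thresholds:
  Ashby: 1 of 7 neighbours < 6, holds.
  Newell: 1 of 4 neighbours ≥ 1, panics.
  Perry: 1 of 5 neighbours < 3, holds.
Round 3 — no new panics; cascade stops.

Ashby, Dunlea, Eston, Glade, Jarrow, Oakham, Perry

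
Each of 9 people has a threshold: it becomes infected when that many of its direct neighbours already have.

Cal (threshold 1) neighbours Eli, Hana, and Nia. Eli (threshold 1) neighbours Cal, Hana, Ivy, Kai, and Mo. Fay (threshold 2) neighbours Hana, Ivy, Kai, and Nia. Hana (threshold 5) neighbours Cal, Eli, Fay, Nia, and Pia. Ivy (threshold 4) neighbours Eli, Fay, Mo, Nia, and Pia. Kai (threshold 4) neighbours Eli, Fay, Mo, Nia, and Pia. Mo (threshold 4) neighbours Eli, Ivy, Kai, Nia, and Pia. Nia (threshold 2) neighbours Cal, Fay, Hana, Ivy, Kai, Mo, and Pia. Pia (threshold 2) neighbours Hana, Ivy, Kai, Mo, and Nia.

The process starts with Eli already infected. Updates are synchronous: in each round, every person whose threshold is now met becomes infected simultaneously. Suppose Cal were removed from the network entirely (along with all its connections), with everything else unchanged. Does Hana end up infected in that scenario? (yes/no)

With Cal removed:
Round 1 — Eli becomes infected (initial).
Round 2 — no new infections; cascade stops.

no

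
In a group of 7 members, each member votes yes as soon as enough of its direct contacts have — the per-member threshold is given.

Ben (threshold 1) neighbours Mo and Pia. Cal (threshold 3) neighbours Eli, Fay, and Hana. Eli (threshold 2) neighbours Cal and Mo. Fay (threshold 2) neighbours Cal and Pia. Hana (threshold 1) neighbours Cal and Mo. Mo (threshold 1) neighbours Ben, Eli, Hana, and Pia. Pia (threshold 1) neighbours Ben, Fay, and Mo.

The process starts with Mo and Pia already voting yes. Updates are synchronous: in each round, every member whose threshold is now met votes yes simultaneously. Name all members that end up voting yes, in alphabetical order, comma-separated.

Round 1 — Mo, Pia vote yes (initial).
Round 2 — checking thresholds:
  Ben: 2 of 2 neighbours ≥ 1, votes yes.
  Eli: 1 of 2 neighbours < 2, below threshold.
  Fay: 1 of 2 neighbours < 2, below threshold.
  Hana: 1 of 2 neighbours ≥ 1, votes yes.
Round 3 — no new yes votes; cascade stops.

Ben, Hana, Mo, Pia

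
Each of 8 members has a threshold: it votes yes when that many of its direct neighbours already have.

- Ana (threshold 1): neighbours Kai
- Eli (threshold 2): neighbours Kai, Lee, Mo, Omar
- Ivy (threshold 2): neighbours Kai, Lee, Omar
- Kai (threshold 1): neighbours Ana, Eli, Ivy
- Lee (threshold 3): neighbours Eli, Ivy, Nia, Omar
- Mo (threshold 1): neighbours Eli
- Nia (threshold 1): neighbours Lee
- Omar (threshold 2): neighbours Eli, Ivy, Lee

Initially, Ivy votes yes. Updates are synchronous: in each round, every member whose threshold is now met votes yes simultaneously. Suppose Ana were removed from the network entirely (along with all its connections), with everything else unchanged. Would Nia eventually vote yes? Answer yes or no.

With Ana removed:
Round 1 — Ivy votes yes (initial).
Round 2 — checking thresholds:
  Kai: 1 of 2 neighbours ≥ 1, votes yes.
  Lee: 1 of 4 neighbours < 3, not yet.
  Omar: 1 of 3 neighbours < 2, not yet.
Round 3 — no new yes votes; cascade stops.

no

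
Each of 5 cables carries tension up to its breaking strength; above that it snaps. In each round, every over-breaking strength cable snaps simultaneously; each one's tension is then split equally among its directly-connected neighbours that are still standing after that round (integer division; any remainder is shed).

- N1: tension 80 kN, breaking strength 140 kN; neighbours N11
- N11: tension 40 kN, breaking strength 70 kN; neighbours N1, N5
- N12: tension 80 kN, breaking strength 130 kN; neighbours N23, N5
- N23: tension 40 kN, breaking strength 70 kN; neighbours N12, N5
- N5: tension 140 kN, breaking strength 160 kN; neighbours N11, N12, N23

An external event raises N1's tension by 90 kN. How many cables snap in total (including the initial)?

Round 1 — N1 at 170 > 140. N1 snaps.
  N1 sheds 170 kN to N11: 170 each.
    N11: 40+170 = 210 > 70
Round 2 — N11 snaps.
  N11 sheds 210 kN to N5: 210 each.
    N5: 140+210 = 350 > 160
Round 3 — N5 snaps.
  N5 sheds 350 kN to N12, N23: 175 each.
    N12: 80+175 = 255 > 130
    N23: 40+175 = 215 > 70
Round 4 — N12, N23 snap.
  N12 sheds 255 kN: no online neighbours, lost.
  N23 sheds 215 kN: no online neighbours, lost.
No further breaks.

5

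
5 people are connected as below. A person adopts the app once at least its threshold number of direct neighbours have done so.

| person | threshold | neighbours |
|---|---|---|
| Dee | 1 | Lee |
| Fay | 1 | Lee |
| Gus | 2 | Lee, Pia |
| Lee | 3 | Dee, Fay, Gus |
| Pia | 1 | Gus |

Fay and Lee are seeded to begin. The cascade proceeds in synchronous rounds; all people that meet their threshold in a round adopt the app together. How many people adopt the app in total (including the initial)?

Round 1 — Fay, Lee adopt the app (initial).
Round 2 — checking thresholds:
  Dee: 1 of 1 neighbours ≥ 1, adopts the app.
  Gus: 1 of 2 neighbours < 2, holds.
Round 3 — no new adoptions; cascade stops.

3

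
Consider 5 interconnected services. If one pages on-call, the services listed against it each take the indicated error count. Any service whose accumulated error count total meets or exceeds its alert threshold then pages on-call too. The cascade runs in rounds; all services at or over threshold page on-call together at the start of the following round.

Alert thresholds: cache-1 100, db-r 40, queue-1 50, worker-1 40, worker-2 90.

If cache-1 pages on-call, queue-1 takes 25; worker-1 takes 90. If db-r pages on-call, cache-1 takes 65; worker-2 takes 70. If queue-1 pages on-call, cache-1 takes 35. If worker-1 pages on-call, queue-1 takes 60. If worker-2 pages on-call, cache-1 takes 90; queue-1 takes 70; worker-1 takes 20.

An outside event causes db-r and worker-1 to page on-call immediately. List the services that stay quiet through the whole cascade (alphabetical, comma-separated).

worker-2

Round 1 — db-r, worker-1 page on-call (initial).
  cache-1: +65 → 65 < 100
  queue-1: +60 → 60 ≥ 50
  worker-2: +70 → 70 < 90
Round 2 — queue-1 pages on-call.
  cache-1: +35 → 100 ≥ 100
Round 3 — cache-1 pages on-call.
No further pages.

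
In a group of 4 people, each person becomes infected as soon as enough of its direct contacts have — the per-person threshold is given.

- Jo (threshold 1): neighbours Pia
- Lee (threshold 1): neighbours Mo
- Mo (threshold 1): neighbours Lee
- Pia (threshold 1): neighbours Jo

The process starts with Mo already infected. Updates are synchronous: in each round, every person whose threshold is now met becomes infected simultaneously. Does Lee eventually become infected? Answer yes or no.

yes

Round 1 — Mo becomes infected (initial).
Round 2 — checking thresholds:
  Lee: 1 of 1 neighbours ≥ 1, becomes infected.
Round 3 — no new infections; cascade stops.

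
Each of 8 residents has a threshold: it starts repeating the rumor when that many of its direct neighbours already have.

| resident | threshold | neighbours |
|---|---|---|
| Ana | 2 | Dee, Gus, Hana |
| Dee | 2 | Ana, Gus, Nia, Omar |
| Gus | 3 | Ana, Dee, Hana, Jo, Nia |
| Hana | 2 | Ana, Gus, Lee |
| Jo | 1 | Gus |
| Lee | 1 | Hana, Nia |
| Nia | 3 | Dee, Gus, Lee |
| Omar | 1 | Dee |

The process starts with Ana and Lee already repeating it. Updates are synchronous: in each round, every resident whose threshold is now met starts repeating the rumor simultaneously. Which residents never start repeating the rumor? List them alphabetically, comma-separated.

Round 1 — Ana, Lee start repeating the rumor (initial).
Round 2 — checking thresholds:
  Dee: 1 of 4 neighbours < 2, below threshold.
  Gus: 1 of 5 neighbours < 3, below threshold.
  Hana: 2 of 3 neighbours ≥ 2, starts repeating the rumor.
  Nia: 1 of 3 neighbours < 3, below threshold.
Round 3 — no new spreads; cascade stops.

Dee, Gus, Jo, Nia, Omar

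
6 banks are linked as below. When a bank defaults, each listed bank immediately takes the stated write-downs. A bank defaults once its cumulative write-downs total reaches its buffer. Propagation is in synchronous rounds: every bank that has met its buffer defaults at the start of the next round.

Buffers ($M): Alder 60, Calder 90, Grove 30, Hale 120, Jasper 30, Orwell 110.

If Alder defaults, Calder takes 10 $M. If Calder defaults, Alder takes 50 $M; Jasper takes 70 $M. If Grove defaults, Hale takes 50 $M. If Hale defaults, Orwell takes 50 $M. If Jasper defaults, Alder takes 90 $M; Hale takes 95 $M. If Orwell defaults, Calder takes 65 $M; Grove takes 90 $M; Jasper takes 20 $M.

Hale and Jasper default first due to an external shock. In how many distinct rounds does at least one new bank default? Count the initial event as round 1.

Round 1 — Hale, Jasper default (initial).
  Alder: +90 → 90 ≥ 60
  Orwell: +50 → 50 < 110
Round 2 — Alder defaults.
  Calder: +10 → 10 < 90
No further defaults.

2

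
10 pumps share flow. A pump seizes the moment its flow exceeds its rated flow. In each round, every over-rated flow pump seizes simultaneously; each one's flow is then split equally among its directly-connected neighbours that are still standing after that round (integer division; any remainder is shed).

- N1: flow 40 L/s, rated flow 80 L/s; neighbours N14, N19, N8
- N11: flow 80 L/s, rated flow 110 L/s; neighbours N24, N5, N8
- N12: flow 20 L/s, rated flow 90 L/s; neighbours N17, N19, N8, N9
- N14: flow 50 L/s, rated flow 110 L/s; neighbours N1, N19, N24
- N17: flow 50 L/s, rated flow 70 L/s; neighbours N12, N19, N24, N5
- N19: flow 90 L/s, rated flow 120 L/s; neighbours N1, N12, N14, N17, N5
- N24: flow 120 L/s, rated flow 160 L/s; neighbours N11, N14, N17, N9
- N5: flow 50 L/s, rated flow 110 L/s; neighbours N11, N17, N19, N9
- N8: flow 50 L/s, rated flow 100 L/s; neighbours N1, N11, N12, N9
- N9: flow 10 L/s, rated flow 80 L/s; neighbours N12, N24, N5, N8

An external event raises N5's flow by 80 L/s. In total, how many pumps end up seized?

10

Round 1 — N5 at 130 > 110. N5 seizes.
  N5 sheds 130 L/s to N11, N17, N19, N9: 32 each (2 lost).
    N11: 80+32 = 112 > 110
    N17: 50+32 = 82 > 70
    N19: 90+32 = 122 > 120
    N9: 10+32 = 42 ≤ 80
Round 2 — N11, N17, N19 seize.
  N11 sheds 112 L/s to N24, N8: 56 each.
    N24: 120+56 = 176 > 160
    N8: 50+56 = 106 > 100
  N17 sheds 82 L/s to N12, N24: 41 each.
    N12: 20+41 = 61 ≤ 90
    N24: 176+41 = 217 > 160
  N19 sheds 122 L/s to N1, N12, N14: 40 each (2 lost).
    N1: 40+40 = 80 ≤ 80
    N12: 61+40 = 101 > 90
    N14: 50+40 = 90 ≤ 110
Round 3 — N12, N24, N8 seize.
  N12 sheds 101 L/s to N9: 101 each.
    N9: 42+101 = 143 > 80
  N24 sheds 217 L/s to N14, N9: 108 each (1 lost).
    N14: 90+108 = 198 > 110
    N9: 143+108 = 251 > 80
  N8 sheds 106 L/s to N1, N9: 53 each.
    N1: 80+53 = 133 > 80
    N9: 251+53 = 304 > 80
Round 4 — N1, N14, N9 seize.
  N1 sheds 133 L/s: no online neighbours, lost.
  N14 sheds 198 L/s: no online neighbours, lost.
  N9 sheds 304 L/s: no online neighbours, lost.
No further seizures.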